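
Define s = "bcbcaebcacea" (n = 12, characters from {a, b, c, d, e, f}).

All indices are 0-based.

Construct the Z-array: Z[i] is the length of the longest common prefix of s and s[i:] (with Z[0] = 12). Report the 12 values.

[12, 0, 2, 0, 0, 0, 2, 0, 0, 0, 0, 0]

Z[0]=12
i=1: fresh scan; Z[1]=0
i=2: fresh scan; Z[2]=2 extend→box=[2,4)
i=3: min(r-i=1, Z[1]=0)=0; Z[3]=0
i=4: fresh scan; Z[4]=0
i=5: fresh scan; Z[5]=0
i=6: fresh scan; Z[6]=2 extend→box=[6,8)
i=7: min(r-i=1, Z[1]=0)=0; Z[7]=0
i=8: fresh scan; Z[8]=0
i=9: fresh scan; Z[9]=0
i=10: fresh scan; Z[10]=0
i=11: fresh scan; Z[11]=0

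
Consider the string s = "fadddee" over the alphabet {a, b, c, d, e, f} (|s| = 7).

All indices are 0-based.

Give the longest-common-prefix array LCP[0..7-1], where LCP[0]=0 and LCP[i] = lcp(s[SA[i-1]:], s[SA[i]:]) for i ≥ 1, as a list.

rank | idx | suffix
   0 |   1 | adddee
   1 |   2 | dddee
   2 |   3 | ddee
   3 |   4 | dee
   4 |   6 | e
   5 |   5 | ee
   6 |   0 | fadddee

SA = [1, 2, 3, 4, 6, 5, 0]
[i] adj suffixes → lcp
  [1] 1/2 → 0 ('')
  [2] 2/3 → 2 ('dd')
  [3] 3/4 → 1 ('d')
  [4] 4/6 → 0 ('')
  [5] 6/5 → 1 ('e')
  [6] 5/0 → 0 ('')

[0, 0, 2, 1, 0, 1, 0]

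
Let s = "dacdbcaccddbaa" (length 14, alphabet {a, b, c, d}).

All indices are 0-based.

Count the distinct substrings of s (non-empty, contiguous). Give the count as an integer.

92

rank→(start, suffix):
  0 → (13, 'a')
  1 → (12, 'aa')
  2 → (6, 'accddbaa')
  3 → (1, 'acdbcaccddbaa')
  4 → (11, 'baa')
  5 → (4, 'bcaccddbaa')
  6 → (5, 'caccddbaa')
  7 → (7, 'ccddbaa')
  8 → (2, 'cdbcaccddbaa')
  9 → (8, 'cddbaa')
  10 → (0, 'dacdbcaccddbaa')
  11 → (10, 'dbaa')
  12 → (3, 'dbcaccddbaa')
  13 → (9, 'ddbaa')

SA = [13, 12, 6, 1, 11, 4, 5, 7, 2, 8, 0, 10, 3, 9]
[i] adj suffixes → lcp
  [1] 13/12 → 1 ('a')
  [2] 12/6 → 1 ('a')
  [3] 6/1 → 2 ('ac')
  [4] 1/11 → 0 ('')
  [5] 11/4 → 1 ('b')
  [6] 4/5 → 0 ('')
  [7] 5/7 → 1 ('c')
  [8] 7/2 → 1 ('c')
  [9] 2/8 → 2 ('cd')
  [10] 8/0 → 0 ('')
  [11] 0/10 → 1 ('d')
  [12] 10/3 → 2 ('db')
  [13] 3/9 → 1 ('d')

n(n+1)/2 = 14·15/2 = 105
Σ LCP = 0 + 1 + 1 + 2 + 0 + 1 + 0 + 1 + 1 + 2 + 0 + 1 + 2 + 1 = 13
distinct = 105 − 13 = 92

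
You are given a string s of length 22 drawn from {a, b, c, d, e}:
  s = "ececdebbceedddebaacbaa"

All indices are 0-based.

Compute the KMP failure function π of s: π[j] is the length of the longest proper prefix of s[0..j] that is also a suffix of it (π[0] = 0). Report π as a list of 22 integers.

π[0] = 0
j=1 s[j]='c': π[1]=0 (border '')
j=2 s[j]='e': π[2]=1 (border 'e')
j=3 s[j]='c': π[3]=2 (border 'ec')
j=4 s[j]='d': k: 2→0; π[4]=0 (border '')
j=5 s[j]='e': π[5]=1 (border 'e')
j=6 s[j]='b': k: 1→0; π[6]=0 (border '')
j=7 s[j]='b': π[7]=0 (border '')
j=8 s[j]='c': π[8]=0 (border '')
j=9 s[j]='e': π[9]=1 (border 'e')
j=10 s[j]='e': k: 1→0; π[10]=1 (border 'e')
j=11 s[j]='d': k: 1→0; π[11]=0 (border '')
j=12 s[j]='d': π[12]=0 (border '')
j=13 s[j]='d': π[13]=0 (border '')
j=14 s[j]='e': π[14]=1 (border 'e')
j=15 s[j]='b': k: 1→0; π[15]=0 (border '')
j=16 s[j]='a': π[16]=0 (border '')
j=17 s[j]='a': π[17]=0 (border '')
j=18 s[j]='c': π[18]=0 (border '')
j=19 s[j]='b': π[19]=0 (border '')
j=20 s[j]='a': π[20]=0 (border '')
j=21 s[j]='a': π[21]=0 (border '')

[0, 0, 1, 2, 0, 1, 0, 0, 0, 1, 1, 0, 0, 0, 1, 0, 0, 0, 0, 0, 0, 0]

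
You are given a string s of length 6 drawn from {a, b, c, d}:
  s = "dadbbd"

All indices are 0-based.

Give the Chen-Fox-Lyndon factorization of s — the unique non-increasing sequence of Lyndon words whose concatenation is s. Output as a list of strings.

emit factor 1: 'd' (i=0, period=1)
emit factor 2: 'adbbd' (i=1, period=5)

["d", "adbbd"]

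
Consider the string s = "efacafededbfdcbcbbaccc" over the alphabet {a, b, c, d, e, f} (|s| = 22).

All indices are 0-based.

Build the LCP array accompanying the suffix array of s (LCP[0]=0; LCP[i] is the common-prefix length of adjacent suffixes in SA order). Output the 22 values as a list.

rank | idx | suffix
   0 |   2 | acafededbfdcbcbbaccc
   1 |  18 | accc
   2 |   4 | afededbfdcbcbbaccc
   3 |  17 | baccc
   4 |  16 | bbaccc
   5 |  14 | bcbbaccc
   6 |  10 | bfdcbcbbaccc
   7 |  21 | c
   8 |   3 | cafededbfdcbcbbaccc
   9 |  15 | cbbaccc
  10 |  13 | cbcbbaccc
  11 |  20 | cc
  12 |  19 | ccc
  13 |   9 | dbfdcbcbbaccc
  14 |  12 | dcbcbbaccc
  15 |   7 | dedbfdcbcbbaccc
  16 |   8 | edbfdcbcbbaccc
  17 |   6 | ededbfdcbcbbaccc
  18 |   0 | efacafededbfdcbcbbaccc
  19 |   1 | facafededbfdcbcbbaccc
  20 |  11 | fdcbcbbaccc
  21 |   5 | fededbfdcbcbbaccc

SA = [2, 18, 4, 17, 16, 14, 10, 21, 3, 15, 13, 20, 19, 9, 12, 7, 8, 6, 0, 1, 11, 5]
[i] adj suffixes → lcp
  [1] 2/18 → 2 ('ac')
  [2] 18/4 → 1 ('a')
  [3] 4/17 → 0 ('')
  [4] 17/16 → 1 ('b')
  [5] 16/14 → 1 ('b')
  [6] 14/10 → 1 ('b')
  [7] 10/21 → 0 ('')
  [8] 21/3 → 1 ('c')
  [9] 3/15 → 1 ('c')
  [10] 15/13 → 2 ('cb')
  [11] 13/20 → 1 ('c')
  [12] 20/19 → 2 ('cc')
  [13] 19/9 → 0 ('')
  [14] 9/12 → 1 ('d')
  [15] 12/7 → 1 ('d')
  [16] 7/8 → 0 ('')
  [17] 8/6 → 2 ('ed')
  [18] 6/0 → 1 ('e')
  [19] 0/1 → 0 ('')
  [20] 1/11 → 1 ('f')
  [21] 11/5 → 1 ('f')

[0, 2, 1, 0, 1, 1, 1, 0, 1, 1, 2, 1, 2, 0, 1, 1, 0, 2, 1, 0, 1, 1]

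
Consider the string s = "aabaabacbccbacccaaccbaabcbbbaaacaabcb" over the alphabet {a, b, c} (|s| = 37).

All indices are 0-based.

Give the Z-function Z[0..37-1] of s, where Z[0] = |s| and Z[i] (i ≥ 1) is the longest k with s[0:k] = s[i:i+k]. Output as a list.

Z[0]=37
i=1: fresh scan; Z[1]=1 extend→box=[1,2)
i=2: fresh scan; Z[2]=0
i=3: fresh scan; Z[3]=4 extend→box=[3,7)
i=4: min(r-i=3, Z[1]=1)=1; Z[4]=1
i=5: min(r-i=2, Z[2]=0)=0; Z[5]=0
i=6: min(r-i=1, Z[3]=4)=1; Z[6]=1
i=7: fresh scan; Z[7]=0
i=8: fresh scan; Z[8]=0
i=9: fresh scan; Z[9]=0
i=10: fresh scan; Z[10]=0
i=11: fresh scan; Z[11]=0
i=12: fresh scan; Z[12]=1 extend→box=[12,13)
i=13: fresh scan; Z[13]=0
i=14: fresh scan; Z[14]=0
i=15: fresh scan; Z[15]=0
i=16: fresh scan; Z[16]=2 extend→box=[16,18)
i=17: min(r-i=1, Z[1]=1)=1; Z[17]=1
i=18: fresh scan; Z[18]=0
i=19: fresh scan; Z[19]=0
i=20: fresh scan; Z[20]=0
i=21: fresh scan; Z[21]=3 extend→box=[21,24)
i=22: min(r-i=2, Z[1]=1)=1; Z[22]=1
i=23: min(r-i=1, Z[2]=0)=0; Z[23]=0
i=24: fresh scan; Z[24]=0
i=25: fresh scan; Z[25]=0
i=26: fresh scan; Z[26]=0
i=27: fresh scan; Z[27]=0
i=28: fresh scan; Z[28]=2 extend→box=[28,30)
i=29: min(r-i=1, Z[1]=1)=1; Z[29]=2 extend→box=[29,31)
i=30: min(r-i=1, Z[1]=1)=1; Z[30]=1
i=31: fresh scan; Z[31]=0
i=32: fresh scan; Z[32]=3 extend→box=[32,35)
i=33: min(r-i=2, Z[1]=1)=1; Z[33]=1
i=34: min(r-i=1, Z[2]=0)=0; Z[34]=0
i=35: fresh scan; Z[35]=0
i=36: fresh scan; Z[36]=0

[37, 1, 0, 4, 1, 0, 1, 0, 0, 0, 0, 0, 1, 0, 0, 0, 2, 1, 0, 0, 0, 3, 1, 0, 0, 0, 0, 0, 2, 2, 1, 0, 3, 1, 0, 0, 0]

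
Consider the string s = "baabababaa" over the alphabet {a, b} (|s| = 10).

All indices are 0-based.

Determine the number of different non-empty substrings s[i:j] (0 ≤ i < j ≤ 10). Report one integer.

34

rank | idx | suffix
   0 |   9 | a
   1 |   8 | aa
   2 |   1 | aabababaa
   3 |   6 | abaa
   4 |   4 | ababaa
   5 |   2 | abababaa
   6 |   7 | baa
   7 |   0 | baabababaa
   8 |   5 | babaa
   9 |   3 | bababaa

SA = [9, 8, 1, 6, 4, 2, 7, 0, 5, 3]
i: (SA[i-1],SA[i]) lcp shared
  1: (9,8) 1 'a'
  2: (8,1) 2 'aa'
  3: (1,6) 1 'a'
  4: (6,4) 3 'aba'
  5: (4,2) 5 'ababa'
  6: (2,7) 0 ''
  7: (7,0) 3 'baa'
  8: (0,5) 2 'ba'
  9: (5,3) 4 'baba'

n(n+1)/2 = 10·11/2 = 55
Σ LCP = 0 + 1 + 2 + 1 + 3 + 5 + 0 + 3 + 2 + 4 = 21
distinct = 55 − 21 = 34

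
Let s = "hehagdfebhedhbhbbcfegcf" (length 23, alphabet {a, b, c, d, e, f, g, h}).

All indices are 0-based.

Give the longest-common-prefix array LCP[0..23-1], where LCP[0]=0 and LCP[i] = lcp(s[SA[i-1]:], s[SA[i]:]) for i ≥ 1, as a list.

[0, 0, 1, 1, 2, 0, 2, 0, 1, 0, 1, 1, 1, 0, 1, 2, 0, 1, 0, 1, 2, 1, 2]

sorted suffixes:
  #0 SA[0]=3  'agdfebhedhbhbbcfegcf'
  #1 SA[1]=15  'bbcfegcf'
  #2 SA[2]=16  'bcfegcf'
  #3 SA[3]=13  'bhbbcfegcf'
  #4 SA[4]=8  'bhedhbhbbcfegcf'
  #5 SA[5]=21  'cf'
  #6 SA[6]=17  'cfegcf'
  #7 SA[7]=5  'dfebhedhbhbbcfegcf'
  #8 SA[8]=11  'dhbhbbcfegcf'
  #9 SA[9]=7  'ebhedhbhbbcfegcf'
  #10 SA[10]=10  'edhbhbbcfegcf'
  #11 SA[11]=19  'egcf'
  #12 SA[12]=1  'ehagdfebhedhbhbbcfegcf'
  #13 SA[13]=22  'f'
  #14 SA[14]=6  'febhedhbhbbcfegcf'
  #15 SA[15]=18  'fegcf'
  #16 SA[16]=20  'gcf'
  #17 SA[17]=4  'gdfebhedhbhbbcfegcf'
  #18 SA[18]=2  'hagdfebhedhbhbbcfegcf'
  #19 SA[19]=14  'hbbcfegcf'
  #20 SA[20]=12  'hbhbbcfegcf'
  #21 SA[21]=9  'hedhbhbbcfegcf'
  #22 SA[22]=0  'hehagdfebhedhbhbbcfegcf'

SA = [3, 15, 16, 13, 8, 21, 17, 5, 11, 7, 10, 19, 1, 22, 6, 18, 20, 4, 2, 14, 12, 9, 0]
i: (SA[i-1],SA[i]) lcp shared
  1: (3,15) 0 ''
  2: (15,16) 1 'b'
  3: (16,13) 1 'b'
  4: (13,8) 2 'bh'
  5: (8,21) 0 ''
  6: (21,17) 2 'cf'
  7: (17,5) 0 ''
  8: (5,11) 1 'd'
  9: (11,7) 0 ''
  10: (7,10) 1 'e'
  11: (10,19) 1 'e'
  12: (19,1) 1 'e'
  13: (1,22) 0 ''
  14: (22,6) 1 'f'
  15: (6,18) 2 'fe'
  16: (18,20) 0 ''
  17: (20,4) 1 'g'
  18: (4,2) 0 ''
  19: (2,14) 1 'h'
  20: (14,12) 2 'hb'
  21: (12,9) 1 'h'
  22: (9,0) 2 'he'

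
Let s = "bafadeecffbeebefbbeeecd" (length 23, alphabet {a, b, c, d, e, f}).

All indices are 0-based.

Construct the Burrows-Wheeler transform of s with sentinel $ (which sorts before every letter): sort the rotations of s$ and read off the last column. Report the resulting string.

dfb$ffbeeecaeeebedbbaefc

rank  rotation                  last
    0  $bafadeecffbeebefbbeeecd  d
    1  adeecffbeebefbbeeecd$baf  f
    2  afadeecffbeebefbbeeecd$b  b
    3  bafadeecffbeebefbbeeecd$  $
    4  bbeeecd$bafadeecffbeebef  f
    5  beebefbbeeecd$bafadeecff  f
    6  beeecd$bafadeecffbeebefb  b
    7  befbbeeecd$bafadeecffbee  e
    8  cd$bafadeecffbeebefbbeee  e
    9  cffbeebefbbeeecd$bafadee  e
   10  d$bafadeecffbeebefbbeeec  c
   11  deecffbeebefbbeeecd$bafa  a
   12  ebefbbeeecd$bafadeecffbe  e
   13  ecd$bafadeecffbeebefbbee  e
   14  ecffbeebefbbeeecd$bafade  e
   15  eebefbbeeecd$bafadeecffb  b
   16  eecd$bafadeecffbeebefbbe  e
   17  eecffbeebefbbeeecd$bafad  d
   18  eeecd$bafadeecffbeebefbb  b
   19  efbbeeecd$bafadeecffbeeb  b
   20  fadeecffbeebefbbeeecd$ba  a
   21  fbbeeecd$bafadeecffbeebe  e
   22  fbeebefbbeeecd$bafadeecf  f
   23  ffbeebefbbeeecd$bafadeec  c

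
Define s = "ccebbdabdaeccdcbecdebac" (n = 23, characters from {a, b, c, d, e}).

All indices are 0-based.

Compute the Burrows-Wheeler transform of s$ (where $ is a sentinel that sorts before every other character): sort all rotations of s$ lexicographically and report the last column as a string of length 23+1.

cdbdeebacade$cecbbccdcab

rank  rotation                  last
    0  $ccebbdabdaeccdcbecdebac  c
    1  abdaeccdcbecdebac$ccebbd  d
    2  ac$ccebbdabdaeccdcbecdeb  b
    3  aeccdcbecdebac$ccebbdabd  d
    4  bac$ccebbdabdaeccdcbecde  e
    5  bbdabdaeccdcbecdebac$cce  e
    6  bdabdaeccdcbecdebac$cceb  b
    7  bdaeccdcbecdebac$ccebbda  a
    8  becdebac$ccebbdabdaeccdc  c
    9  c$ccebbdabdaeccdcbecdeba  a
   10  cbecdebac$ccebbdabdaeccd  d
   11  ccdcbecdebac$ccebbdabdae  e
   12  ccebbdabdaeccdcbecdebac$  $
   13  cdcbecdebac$ccebbdabdaec  c
   14  cdebac$ccebbdabdaeccdcbe  e
   15  cebbdabdaeccdcbecdebac$c  c
   16  dabdaeccdcbecdebac$ccebb  b
   17  daeccdcbecdebac$ccebbdab  b
   18  dcbecdebac$ccebbdabdaecc  c
   19  debac$ccebbdabdaeccdcbec  c
   20  ebac$ccebbdabdaeccdcbecd  d
   21  ebbdabdaeccdcbecdebac$cc  c
   22  eccdcbecdebac$ccebbdabda  a
   23  ecdebac$ccebbdabdaeccdcb  b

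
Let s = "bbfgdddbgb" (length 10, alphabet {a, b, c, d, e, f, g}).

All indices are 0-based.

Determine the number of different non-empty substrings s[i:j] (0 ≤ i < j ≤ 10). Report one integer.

48

rank→(start, suffix):
  0 → (9, 'b')
  1 → (0, 'bbfgdddbgb')
  2 → (1, 'bfgdddbgb')
  3 → (7, 'bgb')
  4 → (6, 'dbgb')
  5 → (5, 'ddbgb')
  6 → (4, 'dddbgb')
  7 → (2, 'fgdddbgb')
  8 → (8, 'gb')
  9 → (3, 'gdddbgb')

SA = [9, 0, 1, 7, 6, 5, 4, 2, 8, 3]
rank  pair      lcp
   1  s[9:],s[0:]  1  'b'
   2  s[0:],s[1:]  1  'b'
   3  s[1:],s[7:]  1  'b'
   4  s[7:],s[6:]  0  ''
   5  s[6:],s[5:]  1  'd'
   6  s[5:],s[4:]  2  'dd'
   7  s[4:],s[2:]  0  ''
   8  s[2:],s[8:]  0  ''
   9  s[8:],s[3:]  1  'g'

n(n+1)/2 = 10·11/2 = 55
Σ LCP = 0 + 1 + 1 + 1 + 0 + 1 + 2 + 0 + 0 + 1 = 7
distinct = 55 − 7 = 48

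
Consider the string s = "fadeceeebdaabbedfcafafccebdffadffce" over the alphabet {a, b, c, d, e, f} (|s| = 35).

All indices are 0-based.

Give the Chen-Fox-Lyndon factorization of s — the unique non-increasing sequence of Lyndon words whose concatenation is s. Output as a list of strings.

["f", "adeceeebd", "aabbedfcafafccebdffadffce"]

emit factor 1: 'f' (i=0, period=1)
emit factor 2: 'adeceeebd' (i=1, period=9)
emit factor 3: 'aabbedfcafafccebdffadffce' (i=10, period=25)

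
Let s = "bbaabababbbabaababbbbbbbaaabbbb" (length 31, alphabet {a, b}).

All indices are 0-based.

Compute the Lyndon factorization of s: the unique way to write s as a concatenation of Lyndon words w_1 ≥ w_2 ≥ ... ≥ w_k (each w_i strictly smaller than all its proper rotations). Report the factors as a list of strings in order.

emit factor 1: 'b' (i=0, period=1)
emit factor 2: 'b' (i=1, period=1)
emit factor 3: 'aabababbbabaababbbbbbb' (i=2, period=22)
emit factor 4: 'aaabbbb' (i=24, period=7)

["b", "b", "aabababbbabaababbbbbbb", "aaabbbb"]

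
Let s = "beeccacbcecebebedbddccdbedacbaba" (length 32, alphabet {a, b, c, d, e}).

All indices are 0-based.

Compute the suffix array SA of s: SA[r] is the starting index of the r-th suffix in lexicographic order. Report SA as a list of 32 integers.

[31, 29, 26, 5, 30, 28, 7, 17, 12, 23, 14, 0, 4, 27, 6, 3, 20, 21, 10, 8, 25, 16, 22, 19, 18, 11, 13, 2, 9, 24, 15, 1]

sorted suffixes:
  #0 SA[0]=31  'a'
  #1 SA[1]=29  'aba'
  #2 SA[2]=26  'acbaba'
  #3 SA[3]=5  'acbcecebebedbddccdbedacbaba'
  #4 SA[4]=30  'ba'
  #5 SA[5]=28  'baba'
  #6 SA[6]=7  'bcecebebedbddccdbedacbaba'
  #7 SA[7]=17  'bddccdbedacbaba'
  #8 SA[8]=12  'bebedbddccdbedacbaba'
  #9 SA[9]=23  'bedacbaba'
  #10 SA[10]=14  'bedbddccdbedacbaba'
  #11 SA[11]=0  'beeccacbcecebebedbddccdbedacbaba'
  #12 SA[12]=4  'cacbcecebebedbddccdbedacbaba'
  #13 SA[13]=27  'cbaba'
  #14 SA[14]=6  'cbcecebebedbddccdbedacbaba'
  #15 SA[15]=3  'ccacbcecebebedbddccdbedacbaba'
  #16 SA[16]=20  'ccdbedacbaba'
  #17 SA[17]=21  'cdbedacbaba'
  #18 SA[18]=10  'cebebedbddccdbedacbaba'
  #19 SA[19]=8  'cecebebedbddccdbedacbaba'
  #20 SA[20]=25  'dacbaba'
  #21 SA[21]=16  'dbddccdbedacbaba'
  #22 SA[22]=22  'dbedacbaba'
  #23 SA[23]=19  'dccdbedacbaba'
  #24 SA[24]=18  'ddccdbedacbaba'
  #25 SA[25]=11  'ebebedbddccdbedacbaba'
  #26 SA[26]=13  'ebedbddccdbedacbaba'
  #27 SA[27]=2  'eccacbcecebebedbddccdbedacbaba'
  #28 SA[28]=9  'ecebebedbddccdbedacbaba'
  #29 SA[29]=24  'edacbaba'
  #30 SA[30]=15  'edbddccdbedacbaba'
  #31 SA[31]=1  'eeccacbcecebebedbddccdbedacbaba'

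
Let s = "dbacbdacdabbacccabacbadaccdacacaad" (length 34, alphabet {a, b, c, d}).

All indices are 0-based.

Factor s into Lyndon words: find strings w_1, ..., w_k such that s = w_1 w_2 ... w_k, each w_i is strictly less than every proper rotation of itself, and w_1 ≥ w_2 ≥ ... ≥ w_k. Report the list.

emit factor 1: 'd' (i=0, period=1)
emit factor 2: 'b' (i=1, period=1)
emit factor 3: 'acbdacd' (i=2, period=7)
emit factor 4: 'abbaccc' (i=9, period=7)
emit factor 5: 'abacbadaccdacac' (i=16, period=15)
emit factor 6: 'aad' (i=31, period=3)

["d", "b", "acbdacd", "abbaccc", "abacbadaccdacac", "aad"]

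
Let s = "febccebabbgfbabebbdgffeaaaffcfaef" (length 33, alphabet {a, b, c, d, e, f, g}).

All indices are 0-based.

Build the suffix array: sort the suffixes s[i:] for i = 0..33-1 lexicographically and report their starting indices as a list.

[23, 24, 7, 13, 30, 25, 6, 12, 16, 8, 2, 17, 14, 9, 3, 4, 28, 18, 22, 5, 15, 1, 31, 32, 29, 11, 27, 21, 0, 26, 20, 10, 19]

rank | idx | suffix
   0 |  23 | aaaffcfaef
   1 |  24 | aaffcfaef
   2 |   7 | abbgfbabebbdgffeaaaffcfaef
   3 |  13 | abebbdgffeaaaffcfaef
   4 |  30 | aef
   5 |  25 | affcfaef
   6 |   6 | babbgfbabebbdgffeaaaffcfaef
   7 |  12 | babebbdgffeaaaffcfaef
   8 |  16 | bbdgffeaaaffcfaef
   9 |   8 | bbgfbabebbdgffeaaaffcfaef
  10 |   2 | bccebabbgfbabebbdgffeaaaffcfaef
  11 |  17 | bdgffeaaaffcfaef
  12 |  14 | bebbdgffeaaaffcfaef
  13 |   9 | bgfbabebbdgffeaaaffcfaef
  14 |   3 | ccebabbgfbabebbdgffeaaaffcfaef
  15 |   4 | cebabbgfbabebbdgffeaaaffcfaef
  16 |  28 | cfaef
  17 |  18 | dgffeaaaffcfaef
  18 |  22 | eaaaffcfaef
  19 |   5 | ebabbgfbabebbdgffeaaaffcfaef
  20 |  15 | ebbdgffeaaaffcfaef
  21 |   1 | ebccebabbgfbabebbdgffeaaaffcfaef
  22 |  31 | ef
  23 |  32 | f
  24 |  29 | faef
  25 |  11 | fbabebbdgffeaaaffcfaef
  26 |  27 | fcfaef
  27 |  21 | feaaaffcfaef
  28 |   0 | febccebabbgfbabebbdgffeaaaffcfaef
  29 |  26 | ffcfaef
  30 |  20 | ffeaaaffcfaef
  31 |  10 | gfbabebbdgffeaaaffcfaef
  32 |  19 | gffeaaaffcfaef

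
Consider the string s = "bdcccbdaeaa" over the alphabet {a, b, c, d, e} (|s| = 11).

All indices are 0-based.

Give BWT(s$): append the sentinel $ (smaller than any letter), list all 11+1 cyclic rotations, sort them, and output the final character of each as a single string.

aaedc$ccdbba

rank  rotation      last
    0  $bdcccbdaeaa  a
    1  a$bdcccbdaea  a
    2  aa$bdcccbdae  e
    3  aeaa$bdcccbd  d
    4  bdaeaa$bdccc  c
    5  bdcccbdaeaa$  $
    6  cbdaeaa$bdcc  c
    7  ccbdaeaa$bdc  c
    8  cccbdaeaa$bd  d
    9  daeaa$bdcccb  b
   10  dcccbdaeaa$b  b
   11  eaa$bdcccbda  a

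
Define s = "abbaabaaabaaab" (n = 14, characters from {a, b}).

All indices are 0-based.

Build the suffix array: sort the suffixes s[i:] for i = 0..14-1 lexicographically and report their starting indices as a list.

rank | idx | suffix
   0 |  10 | aaab
   1 |   6 | aaabaaab
   2 |  11 | aab
   3 |   7 | aabaaab
   4 |   3 | aabaaabaaab
   5 |  12 | ab
   6 |   8 | abaaab
   7 |   4 | abaaabaaab
   8 |   0 | abbaabaaabaaab
   9 |  13 | b
  10 |   9 | baaab
  11 |   5 | baaabaaab
  12 |   2 | baabaaabaaab
  13 |   1 | bbaabaaabaaab

[10, 6, 11, 7, 3, 12, 8, 4, 0, 13, 9, 5, 2, 1]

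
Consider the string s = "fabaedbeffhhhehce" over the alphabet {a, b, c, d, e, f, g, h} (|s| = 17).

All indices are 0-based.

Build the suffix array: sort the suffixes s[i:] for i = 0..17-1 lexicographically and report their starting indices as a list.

[1, 3, 2, 6, 15, 5, 16, 4, 7, 13, 0, 8, 9, 14, 12, 11, 10]

sorted suffixes:
  #0 SA[0]=1  'abaedbeffhhhehce'
  #1 SA[1]=3  'aedbeffhhhehce'
  #2 SA[2]=2  'baedbeffhhhehce'
  #3 SA[3]=6  'beffhhhehce'
  #4 SA[4]=15  'ce'
  #5 SA[5]=5  'dbeffhhhehce'
  #6 SA[6]=16  'e'
  #7 SA[7]=4  'edbeffhhhehce'
  #8 SA[8]=7  'effhhhehce'
  #9 SA[9]=13  'ehce'
  #10 SA[10]=0  'fabaedbeffhhhehce'
  #11 SA[11]=8  'ffhhhehce'
  #12 SA[12]=9  'fhhhehce'
  #13 SA[13]=14  'hce'
  #14 SA[14]=12  'hehce'
  #15 SA[15]=11  'hhehce'
  #16 SA[16]=10  'hhhehce'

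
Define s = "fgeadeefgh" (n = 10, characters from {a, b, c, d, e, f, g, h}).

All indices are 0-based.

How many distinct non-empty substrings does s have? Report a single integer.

50

rank | idx | suffix
   0 |   3 | adeefgh
   1 |   4 | deefgh
   2 |   2 | eadeefgh
   3 |   5 | eefgh
   4 |   6 | efgh
   5 |   0 | fgeadeefgh
   6 |   7 | fgh
   7 |   1 | geadeefgh
   8 |   8 | gh
   9 |   9 | h

SA = [3, 4, 2, 5, 6, 0, 7, 1, 8, 9]
[i] adj suffixes → lcp
  [1] 3/4 → 0 ('')
  [2] 4/2 → 0 ('')
  [3] 2/5 → 1 ('e')
  [4] 5/6 → 1 ('e')
  [5] 6/0 → 0 ('')
  [6] 0/7 → 2 ('fg')
  [7] 7/1 → 0 ('')
  [8] 1/8 → 1 ('g')
  [9] 8/9 → 0 ('')

n(n+1)/2 = 10·11/2 = 55
Σ LCP = 0 + 0 + 0 + 1 + 1 + 0 + 2 + 0 + 1 + 0 = 5
distinct = 55 − 5 = 50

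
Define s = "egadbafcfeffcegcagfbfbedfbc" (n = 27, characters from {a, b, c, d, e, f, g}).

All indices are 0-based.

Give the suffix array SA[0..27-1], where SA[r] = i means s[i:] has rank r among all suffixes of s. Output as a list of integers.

[2, 5, 16, 4, 25, 21, 19, 26, 15, 12, 7, 3, 23, 22, 9, 0, 13, 24, 20, 18, 11, 6, 8, 10, 1, 14, 17]

rank→(start, suffix):
  0 → (2, 'adbafcfeffcegcagfbfbedfbc')
  1 → (5, 'afcfeffcegcagfbfbedfbc')
  2 → (16, 'agfbfbedfbc')
  3 → (4, 'bafcfeffcegcagfbfbedfbc')
  4 → (25, 'bc')
  5 → (21, 'bedfbc')
  6 → (19, 'bfbedfbc')
  7 → (26, 'c')
  8 → (15, 'cagfbfbedfbc')
  9 → (12, 'cegcagfbfbedfbc')
  10 → (7, 'cfeffcegcagfbfbedfbc')
  11 → (3, 'dbafcfeffcegcagfbfbedfbc')
  12 → (23, 'dfbc')
  13 → (22, 'edfbc')
  14 → (9, 'effcegcagfbfbedfbc')
  15 → (0, 'egadbafcfeffcegcagfbfbedfbc')
  16 → (13, 'egcagfbfbedfbc')
  17 → (24, 'fbc')
  18 → (20, 'fbedfbc')
  19 → (18, 'fbfbedfbc')
  20 → (11, 'fcegcagfbfbedfbc')
  21 → (6, 'fcfeffcegcagfbfbedfbc')
  22 → (8, 'feffcegcagfbfbedfbc')
  23 → (10, 'ffcegcagfbfbedfbc')
  24 → (1, 'gadbafcfeffcegcagfbfbedfbc')
  25 → (14, 'gcagfbfbedfbc')
  26 → (17, 'gfbfbedfbc')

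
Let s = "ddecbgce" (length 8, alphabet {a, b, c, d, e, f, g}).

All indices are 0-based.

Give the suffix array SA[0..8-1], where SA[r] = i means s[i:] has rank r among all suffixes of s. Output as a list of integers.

sorted suffixes:
  #0 SA[0]=4  'bgce'
  #1 SA[1]=3  'cbgce'
  #2 SA[2]=6  'ce'
  #3 SA[3]=0  'ddecbgce'
  #4 SA[4]=1  'decbgce'
  #5 SA[5]=7  'e'
  #6 SA[6]=2  'ecbgce'
  #7 SA[7]=5  'gce'

[4, 3, 6, 0, 1, 7, 2, 5]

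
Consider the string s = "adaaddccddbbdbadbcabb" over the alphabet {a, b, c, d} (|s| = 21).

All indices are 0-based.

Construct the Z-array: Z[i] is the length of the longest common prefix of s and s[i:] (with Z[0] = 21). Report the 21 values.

[21, 0, 1, 2, 0, 0, 0, 0, 0, 0, 0, 0, 0, 0, 2, 0, 0, 0, 1, 0, 0]

Z[0]=21
i=1: fresh scan; Z[1]=0
i=2: fresh scan; Z[2]=1 scan→box=[2,3)
i=3: fresh scan; Z[3]=2 scan→box=[3,5)
i=4: min(r-i=1, Z[1]=0)=0; Z[4]=0
i=5: fresh scan; Z[5]=0
i=6: fresh scan; Z[6]=0
i=7: fresh scan; Z[7]=0
i=8: fresh scan; Z[8]=0
i=9: fresh scan; Z[9]=0
i=10: fresh scan; Z[10]=0
i=11: fresh scan; Z[11]=0
i=12: fresh scan; Z[12]=0
i=13: fresh scan; Z[13]=0
i=14: fresh scan; Z[14]=2 scan→box=[14,16)
i=15: min(r-i=1, Z[1]=0)=0; Z[15]=0
i=16: fresh scan; Z[16]=0
i=17: fresh scan; Z[17]=0
i=18: fresh scan; Z[18]=1 scan→box=[18,19)
i=19: fresh scan; Z[19]=0
i=20: fresh scan; Z[20]=0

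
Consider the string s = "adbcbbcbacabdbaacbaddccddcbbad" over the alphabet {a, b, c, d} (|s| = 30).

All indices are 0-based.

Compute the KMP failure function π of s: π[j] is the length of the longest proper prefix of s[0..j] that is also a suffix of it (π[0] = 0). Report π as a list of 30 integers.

π[0] = 0
j=1 s[j]='d': π[1]=0 (border '')
j=2 s[j]='b': π[2]=0 (border '')
j=3 s[j]='c': π[3]=0 (border '')
j=4 s[j]='b': π[4]=0 (border '')
j=5 s[j]='b': π[5]=0 (border '')
j=6 s[j]='c': π[6]=0 (border '')
j=7 s[j]='b': π[7]=0 (border '')
j=8 s[j]='a': π[8]=1 (border 'a')
j=9 s[j]='c': k: 1→0; π[9]=0 (border '')
j=10 s[j]='a': π[10]=1 (border 'a')
j=11 s[j]='b': k: 1→0; π[11]=0 (border '')
j=12 s[j]='d': π[12]=0 (border '')
j=13 s[j]='b': π[13]=0 (border '')
j=14 s[j]='a': π[14]=1 (border 'a')
j=15 s[j]='a': k: 1→0; π[15]=1 (border 'a')
j=16 s[j]='c': k: 1→0; π[16]=0 (border '')
j=17 s[j]='b': π[17]=0 (border '')
j=18 s[j]='a': π[18]=1 (border 'a')
j=19 s[j]='d': π[19]=2 (border 'ad')
j=20 s[j]='d': k: 2→0; π[20]=0 (border '')
j=21 s[j]='c': π[21]=0 (border '')
j=22 s[j]='c': π[22]=0 (border '')
j=23 s[j]='d': π[23]=0 (border '')
j=24 s[j]='d': π[24]=0 (border '')
j=25 s[j]='c': π[25]=0 (border '')
j=26 s[j]='b': π[26]=0 (border '')
j=27 s[j]='b': π[27]=0 (border '')
j=28 s[j]='a': π[28]=1 (border 'a')
j=29 s[j]='d': π[29]=2 (border 'ad')

[0, 0, 0, 0, 0, 0, 0, 0, 1, 0, 1, 0, 0, 0, 1, 1, 0, 0, 1, 2, 0, 0, 0, 0, 0, 0, 0, 0, 1, 2]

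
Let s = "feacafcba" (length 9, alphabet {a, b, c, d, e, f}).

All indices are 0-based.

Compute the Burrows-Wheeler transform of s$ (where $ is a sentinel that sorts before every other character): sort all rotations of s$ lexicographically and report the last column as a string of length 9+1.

rank  rotation    last
    0  $feacafcba  a
    1  a$feacafcb  b
    2  acafcba$fe  e
    3  afcba$feac  c
    4  ba$feacafc  c
    5  cafcba$fea  a
    6  cba$feacaf  f
    7  eacafcba$f  f
    8  fcba$feaca  a
    9  feacafcba$  $

abeccaffa$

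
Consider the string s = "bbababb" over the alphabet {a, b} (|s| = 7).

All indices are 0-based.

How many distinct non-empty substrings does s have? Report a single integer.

sorted suffixes:
  #0 SA[0]=2  'ababb'
  #1 SA[1]=4  'abb'
  #2 SA[2]=6  'b'
  #3 SA[3]=1  'bababb'
  #4 SA[4]=3  'babb'
  #5 SA[5]=5  'bb'
  #6 SA[6]=0  'bbababb'

SA = [2, 4, 6, 1, 3, 5, 0]
i: (SA[i-1],SA[i]) lcp shared
  1: (2,4) 2 'ab'
  2: (4,6) 0 ''
  3: (6,1) 1 'b'
  4: (1,3) 3 'bab'
  5: (3,5) 1 'b'
  6: (5,0) 2 'bb'

n(n+1)/2 = 7·8/2 = 28
Σ LCP = 0 + 2 + 0 + 1 + 3 + 1 + 2 = 9
distinct = 28 − 9 = 19

19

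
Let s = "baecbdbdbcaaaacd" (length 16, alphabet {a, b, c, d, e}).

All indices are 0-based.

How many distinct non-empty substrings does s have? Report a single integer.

119

rank→(start, suffix):
  0 → (10, 'aaaacd')
  1 → (11, 'aaacd')
  2 → (12, 'aacd')
  3 → (13, 'acd')
  4 → (1, 'aecbdbdbcaaaacd')
  5 → (0, 'baecbdbdbcaaaacd')
  6 → (8, 'bcaaaacd')
  7 → (6, 'bdbcaaaacd')
  8 → (4, 'bdbdbcaaaacd')
  9 → (9, 'caaaacd')
  10 → (3, 'cbdbdbcaaaacd')
  11 → (14, 'cd')
  12 → (15, 'd')
  13 → (7, 'dbcaaaacd')
  14 → (5, 'dbdbcaaaacd')
  15 → (2, 'ecbdbdbcaaaacd')

SA = [10, 11, 12, 13, 1, 0, 8, 6, 4, 9, 3, 14, 15, 7, 5, 2]
i: (SA[i-1],SA[i]) lcp shared
  1: (10,11) 3 'aaa'
  2: (11,12) 2 'aa'
  3: (12,13) 1 'a'
  4: (13,1) 1 'a'
  5: (1,0) 0 ''
  6: (0,8) 1 'b'
  7: (8,6) 1 'b'
  8: (6,4) 3 'bdb'
  9: (4,9) 0 ''
  10: (9,3) 1 'c'
  11: (3,14) 1 'c'
  12: (14,15) 0 ''
  13: (15,7) 1 'd'
  14: (7,5) 2 'db'
  15: (5,2) 0 ''

n(n+1)/2 = 16·17/2 = 136
Σ LCP = 0 + 3 + 2 + 1 + 1 + 0 + 1 + 1 + 3 + 0 + 1 + 1 + 0 + 1 + 2 + 0 = 17
distinct = 136 − 17 = 119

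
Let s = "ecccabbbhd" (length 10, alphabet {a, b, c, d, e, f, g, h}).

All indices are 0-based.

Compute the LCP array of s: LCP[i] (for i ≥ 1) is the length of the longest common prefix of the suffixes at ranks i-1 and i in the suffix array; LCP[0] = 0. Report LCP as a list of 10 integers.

sorted suffixes:
  #0 SA[0]=4  'abbbhd'
  #1 SA[1]=5  'bbbhd'
  #2 SA[2]=6  'bbhd'
  #3 SA[3]=7  'bhd'
  #4 SA[4]=3  'cabbbhd'
  #5 SA[5]=2  'ccabbbhd'
  #6 SA[6]=1  'cccabbbhd'
  #7 SA[7]=9  'd'
  #8 SA[8]=0  'ecccabbbhd'
  #9 SA[9]=8  'hd'

SA = [4, 5, 6, 7, 3, 2, 1, 9, 0, 8]
rank  pair      lcp
   1  s[4:],s[5:]  0  ''
   2  s[5:],s[6:]  2  'bb'
   3  s[6:],s[7:]  1  'b'
   4  s[7:],s[3:]  0  ''
   5  s[3:],s[2:]  1  'c'
   6  s[2:],s[1:]  2  'cc'
   7  s[1:],s[9:]  0  ''
   8  s[9:],s[0:]  0  ''
   9  s[0:],s[8:]  0  ''

[0, 0, 2, 1, 0, 1, 2, 0, 0, 0]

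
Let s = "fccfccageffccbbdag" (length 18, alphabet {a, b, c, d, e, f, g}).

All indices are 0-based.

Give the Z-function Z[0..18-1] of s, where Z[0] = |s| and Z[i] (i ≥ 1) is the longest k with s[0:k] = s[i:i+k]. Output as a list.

[18, 0, 0, 3, 0, 0, 0, 0, 0, 1, 3, 0, 0, 0, 0, 0, 0, 0]

Z[0]=18
i=1: i≥r, start 0; Z[1]=0
i=2: i≥r, start 0; Z[2]=0
i=3: i≥r, start 0; Z[3]=3 grow→box=[3,6)
i=4: min(r-i=2, Z[1]=0)=0; Z[4]=0
i=5: min(r-i=1, Z[2]=0)=0; Z[5]=0
i=6: i≥r, start 0; Z[6]=0
i=7: i≥r, start 0; Z[7]=0
i=8: i≥r, start 0; Z[8]=0
i=9: i≥r, start 0; Z[9]=1 grow→box=[9,10)
i=10: i≥r, start 0; Z[10]=3 grow→box=[10,13)
i=11: min(r-i=2, Z[1]=0)=0; Z[11]=0
i=12: min(r-i=1, Z[2]=0)=0; Z[12]=0
i=13: i≥r, start 0; Z[13]=0
i=14: i≥r, start 0; Z[14]=0
i=15: i≥r, start 0; Z[15]=0
i=16: i≥r, start 0; Z[16]=0
i=17: i≥r, start 0; Z[17]=0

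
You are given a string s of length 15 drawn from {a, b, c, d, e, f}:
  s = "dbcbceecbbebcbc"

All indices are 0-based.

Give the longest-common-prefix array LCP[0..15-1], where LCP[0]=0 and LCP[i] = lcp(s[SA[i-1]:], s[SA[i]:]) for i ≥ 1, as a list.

[0, 1, 2, 4, 2, 1, 0, 1, 2, 3, 1, 0, 0, 1, 1]

rank | idx | suffix
   0 |   8 | bbebcbc
   1 |  13 | bc
   2 |  11 | bcbc
   3 |   1 | bcbceecbbebcbc
   4 |   3 | bceecbbebcbc
   5 |   9 | bebcbc
   6 |  14 | c
   7 |   7 | cbbebcbc
   8 |  12 | cbc
   9 |   2 | cbceecbbebcbc
  10 |   4 | ceecbbebcbc
  11 |   0 | dbcbceecbbebcbc
  12 |  10 | ebcbc
  13 |   6 | ecbbebcbc
  14 |   5 | eecbbebcbc

SA = [8, 13, 11, 1, 3, 9, 14, 7, 12, 2, 4, 0, 10, 6, 5]
[i] adj suffixes → lcp
  [1] 8/13 → 1 ('b')
  [2] 13/11 → 2 ('bc')
  [3] 11/1 → 4 ('bcbc')
  [4] 1/3 → 2 ('bc')
  [5] 3/9 → 1 ('b')
  [6] 9/14 → 0 ('')
  [7] 14/7 → 1 ('c')
  [8] 7/12 → 2 ('cb')
  [9] 12/2 → 3 ('cbc')
  [10] 2/4 → 1 ('c')
  [11] 4/0 → 0 ('')
  [12] 0/10 → 0 ('')
  [13] 10/6 → 1 ('e')
  [14] 6/5 → 1 ('e')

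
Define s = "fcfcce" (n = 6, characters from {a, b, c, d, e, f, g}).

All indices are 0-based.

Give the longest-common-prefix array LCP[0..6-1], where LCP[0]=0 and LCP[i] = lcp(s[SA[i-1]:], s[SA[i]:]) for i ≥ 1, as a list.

[0, 1, 1, 0, 0, 2]

rank→(start, suffix):
  0 → (3, 'cce')
  1 → (4, 'ce')
  2 → (1, 'cfcce')
  3 → (5, 'e')
  4 → (2, 'fcce')
  5 → (0, 'fcfcce')

SA = [3, 4, 1, 5, 2, 0]
[i] adj suffixes → lcp
  [1] 3/4 → 1 ('c')
  [2] 4/1 → 1 ('c')
  [3] 1/5 → 0 ('')
  [4] 5/2 → 0 ('')
  [5] 2/0 → 2 ('fc')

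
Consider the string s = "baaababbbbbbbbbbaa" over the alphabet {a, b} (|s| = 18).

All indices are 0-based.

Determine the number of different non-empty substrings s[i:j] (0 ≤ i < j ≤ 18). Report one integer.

sorted suffixes:
  #0 SA[0]=17  'a'
  #1 SA[1]=16  'aa'
  #2 SA[2]=1  'aaababbbbbbbbbbaa'
  #3 SA[3]=2  'aababbbbbbbbbbaa'
  #4 SA[4]=3  'ababbbbbbbbbbaa'
  #5 SA[5]=5  'abbbbbbbbbbaa'
  #6 SA[6]=15  'baa'
  #7 SA[7]=0  'baaababbbbbbbbbbaa'
  #8 SA[8]=4  'babbbbbbbbbbaa'
  #9 SA[9]=14  'bbaa'
  #10 SA[10]=13  'bbbaa'
  #11 SA[11]=12  'bbbbaa'
  #12 SA[12]=11  'bbbbbaa'
  #13 SA[13]=10  'bbbbbbaa'
  #14 SA[14]=9  'bbbbbbbaa'
  #15 SA[15]=8  'bbbbbbbbaa'
  #16 SA[16]=7  'bbbbbbbbbaa'
  #17 SA[17]=6  'bbbbbbbbbbaa'

SA = [17, 16, 1, 2, 3, 5, 15, 0, 4, 14, 13, 12, 11, 10, 9, 8, 7, 6]
[i] adj suffixes → lcp
  [1] 17/16 → 1 ('a')
  [2] 16/1 → 2 ('aa')
  [3] 1/2 → 2 ('aa')
  [4] 2/3 → 1 ('a')
  [5] 3/5 → 2 ('ab')
  [6] 5/15 → 0 ('')
  [7] 15/0 → 3 ('baa')
  [8] 0/4 → 2 ('ba')
  [9] 4/14 → 1 ('b')
  [10] 14/13 → 2 ('bb')
  [11] 13/12 → 3 ('bbb')
  [12] 12/11 → 4 ('bbbb')
  [13] 11/10 → 5 ('bbbbb')
  [14] 10/9 → 6 ('bbbbbb')
  [15] 9/8 → 7 ('bbbbbbb')
  [16] 8/7 → 8 ('bbbbbbbb')
  [17] 7/6 → 9 ('bbbbbbbbb')

n(n+1)/2 = 18·19/2 = 171
Σ LCP = 0 + 1 + 2 + 2 + 1 + 2 + 0 + 3 + 2 + 1 + 2 + 3 + 4 + 5 + 6 + 7 + 8 + 9 = 58
distinct = 171 − 58 = 113

113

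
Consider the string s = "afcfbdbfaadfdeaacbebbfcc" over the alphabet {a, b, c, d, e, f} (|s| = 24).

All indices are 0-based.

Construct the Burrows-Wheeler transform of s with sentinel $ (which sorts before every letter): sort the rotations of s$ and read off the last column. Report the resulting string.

rank  rotation                   last
    0  $afcfbdbfaadfdeaacbebbfcc  c
    1  aacbebbfcc$afcfbdbfaadfde  e
    2  aadfdeaacbebbfcc$afcfbdbf  f
    3  acbebbfcc$afcfbdbfaadfdea  a
    4  adfdeaacbebbfcc$afcfbdbfa  a
    5  afcfbdbfaadfdeaacbebbfcc$  $
    6  bbfcc$afcfbdbfaadfdeaacbe  e
    7  bdbfaadfdeaacbebbfcc$afcf  f
    8  bebbfcc$afcfbdbfaadfdeaac  c
    9  bfaadfdeaacbebbfcc$afcfbd  d
   10  bfcc$afcfbdbfaadfdeaacbeb  b
   11  c$afcfbdbfaadfdeaacbebbfc  c
   12  cbebbfcc$afcfbdbfaadfdeaa  a
   13  cc$afcfbdbfaadfdeaacbebbf  f
   14  cfbdbfaadfdeaacbebbfcc$af  f
   15  dbfaadfdeaacbebbfcc$afcfb  b
   16  deaacbebbfcc$afcfbdbfaadf  f
   17  dfdeaacbebbfcc$afcfbdbfaa  a
   18  eaacbebbfcc$afcfbdbfaadfd  d
   19  ebbfcc$afcfbdbfaadfdeaacb  b
   20  faadfdeaacbebbfcc$afcfbdb  b
   21  fbdbfaadfdeaacbebbfcc$afc  c
   22  fcc$afcfbdbfaadfdeaacbebb  b
   23  fcfbdbfaadfdeaacbebbfcc$a  a
   24  fdeaacbebbfcc$afcfbdbfaad  d

cefaa$efcdbcaffbfadbbcbad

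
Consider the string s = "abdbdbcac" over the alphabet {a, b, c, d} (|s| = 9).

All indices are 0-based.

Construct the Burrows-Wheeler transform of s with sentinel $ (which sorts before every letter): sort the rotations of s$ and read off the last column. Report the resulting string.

rank  rotation    last
    0  $abdbdbcac  c
    1  abdbdbcac$  $
    2  ac$abdbdbc  c
    3  bcac$abdbd  d
    4  bdbcac$abd  d
    5  bdbdbcac$a  a
    6  c$abdbdbca  a
    7  cac$abdbdb  b
    8  dbcac$abdb  b
    9  dbdbcac$ab  b

c$cddaabbb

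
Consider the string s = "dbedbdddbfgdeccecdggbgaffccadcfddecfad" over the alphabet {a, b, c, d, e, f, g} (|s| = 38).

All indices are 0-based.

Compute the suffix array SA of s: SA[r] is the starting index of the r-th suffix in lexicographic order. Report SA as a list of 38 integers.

[36, 27, 22, 4, 1, 8, 20, 26, 25, 13, 16, 14, 34, 29, 37, 3, 0, 7, 28, 6, 5, 31, 11, 32, 17, 12, 15, 33, 2, 35, 24, 30, 23, 9, 21, 19, 10, 18]

sorted suffixes:
  #0 SA[0]=36  'ad'
  #1 SA[1]=27  'adcfddecfad'
  #2 SA[2]=22  'affccadcfddecfad'
  #3 SA[3]=4  'bdddbfgdeccecdggbgaffccadcfddecfad'
  #4 SA[4]=1  'bedbdddbfgdeccecdggbgaffccadcfddecfad'
  #5 SA[5]=8  'bfgdeccecdggbgaffccadcfddecfad'
  #6 SA[6]=20  'bgaffccadcfddecfad'
  #7 SA[7]=26  'cadcfddecfad'
  #8 SA[8]=25  'ccadcfddecfad'
  #9 SA[9]=13  'ccecdggbgaffccadcfddecfad'
  #10 SA[10]=16  'cdggbgaffccadcfddecfad'
  #11 SA[11]=14  'cecdggbgaffccadcfddecfad'
  #12 SA[12]=34  'cfad'
  #13 SA[13]=29  'cfddecfad'
  #14 SA[14]=37  'd'
  #15 SA[15]=3  'dbdddbfgdeccecdggbgaffccadcfddecfad'
  #16 SA[16]=0  'dbedbdddbfgdeccecdggbgaffccadcfddecfad'
  #17 SA[17]=7  'dbfgdeccecdggbgaffccadcfddecfad'
  #18 SA[18]=28  'dcfddecfad'
  #19 SA[19]=6  'ddbfgdeccecdggbgaffccadcfddecfad'
  #20 SA[20]=5  'dddbfgdeccecdggbgaffccadcfddecfad'
  #21 SA[21]=31  'ddecfad'
  #22 SA[22]=11  'deccecdggbgaffccadcfddecfad'
  #23 SA[23]=32  'decfad'
  #24 SA[24]=17  'dggbgaffccadcfddecfad'
  #25 SA[25]=12  'eccecdggbgaffccadcfddecfad'
  #26 SA[26]=15  'ecdggbgaffccadcfddecfad'
  #27 SA[27]=33  'ecfad'
  #28 SA[28]=2  'edbdddbfgdeccecdggbgaffccadcfddecfad'
  #29 SA[29]=35  'fad'
  #30 SA[30]=24  'fccadcfddecfad'
  #31 SA[31]=30  'fddecfad'
  #32 SA[32]=23  'ffccadcfddecfad'
  #33 SA[33]=9  'fgdeccecdggbgaffccadcfddecfad'
  #34 SA[34]=21  'gaffccadcfddecfad'
  #35 SA[35]=19  'gbgaffccadcfddecfad'
  #36 SA[36]=10  'gdeccecdggbgaffccadcfddecfad'
  #37 SA[37]=18  'ggbgaffccadcfddecfad'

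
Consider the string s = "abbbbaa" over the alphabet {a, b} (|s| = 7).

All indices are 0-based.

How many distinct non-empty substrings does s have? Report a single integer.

rank | idx | suffix
   0 |   6 | a
   1 |   5 | aa
   2 |   0 | abbbbaa
   3 |   4 | baa
   4 |   3 | bbaa
   5 |   2 | bbbaa
   6 |   1 | bbbbaa

SA = [6, 5, 0, 4, 3, 2, 1]
[i] adj suffixes → lcp
  [1] 6/5 → 1 ('a')
  [2] 5/0 → 1 ('a')
  [3] 0/4 → 0 ('')
  [4] 4/3 → 1 ('b')
  [5] 3/2 → 2 ('bb')
  [6] 2/1 → 3 ('bbb')

n(n+1)/2 = 7·8/2 = 28
Σ LCP = 0 + 1 + 1 + 0 + 1 + 2 + 3 = 8
distinct = 28 − 8 = 20

20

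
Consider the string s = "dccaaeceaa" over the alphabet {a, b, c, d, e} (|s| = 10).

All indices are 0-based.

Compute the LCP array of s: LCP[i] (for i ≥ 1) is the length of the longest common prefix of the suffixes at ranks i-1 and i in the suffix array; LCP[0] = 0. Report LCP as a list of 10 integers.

sorted suffixes:
  #0 SA[0]=9  'a'
  #1 SA[1]=8  'aa'
  #2 SA[2]=3  'aaeceaa'
  #3 SA[3]=4  'aeceaa'
  #4 SA[4]=2  'caaeceaa'
  #5 SA[5]=1  'ccaaeceaa'
  #6 SA[6]=6  'ceaa'
  #7 SA[7]=0  'dccaaeceaa'
  #8 SA[8]=7  'eaa'
  #9 SA[9]=5  'eceaa'

SA = [9, 8, 3, 4, 2, 1, 6, 0, 7, 5]
rank  pair      lcp
   1  s[9:],s[8:]  1  'a'
   2  s[8:],s[3:]  2  'aa'
   3  s[3:],s[4:]  1  'a'
   4  s[4:],s[2:]  0  ''
   5  s[2:],s[1:]  1  'c'
   6  s[1:],s[6:]  1  'c'
   7  s[6:],s[0:]  0  ''
   8  s[0:],s[7:]  0  ''
   9  s[7:],s[5:]  1  'e'

[0, 1, 2, 1, 0, 1, 1, 0, 0, 1]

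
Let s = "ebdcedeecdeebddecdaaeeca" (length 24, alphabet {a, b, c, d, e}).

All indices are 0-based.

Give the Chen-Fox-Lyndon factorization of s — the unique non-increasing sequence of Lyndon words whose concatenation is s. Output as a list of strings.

["e", "bdcedeecdeebddecd", "aaeec", "a"]

emit factor 1: 'e' (i=0, period=1)
emit factor 2: 'bdcedeecdeebddecd' (i=1, period=17)
emit factor 3: 'aaeec' (i=18, period=5)
emit factor 4: 'a' (i=23, period=1)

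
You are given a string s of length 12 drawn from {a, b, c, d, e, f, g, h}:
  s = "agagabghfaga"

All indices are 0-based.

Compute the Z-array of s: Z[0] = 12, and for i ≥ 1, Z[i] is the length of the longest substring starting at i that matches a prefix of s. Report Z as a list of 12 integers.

Z[0]=12
i=1: fresh scan; Z[1]=0
i=2: fresh scan; Z[2]=3 grow→box=[2,5)
i=3: min(r-i=2, Z[1]=0)=0; Z[3]=0
i=4: min(r-i=1, Z[2]=3)=1; Z[4]=1
i=5: fresh scan; Z[5]=0
i=6: fresh scan; Z[6]=0
i=7: fresh scan; Z[7]=0
i=8: fresh scan; Z[8]=0
i=9: fresh scan; Z[9]=3 grow→box=[9,12)
i=10: min(r-i=2, Z[1]=0)=0; Z[10]=0
i=11: min(r-i=1, Z[2]=3)=1; Z[11]=1

[12, 0, 3, 0, 1, 0, 0, 0, 0, 3, 0, 1]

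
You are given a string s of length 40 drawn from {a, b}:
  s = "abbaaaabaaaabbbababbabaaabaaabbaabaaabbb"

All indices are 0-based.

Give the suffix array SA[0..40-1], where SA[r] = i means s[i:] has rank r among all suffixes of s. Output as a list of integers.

[3, 8, 4, 22, 26, 34, 9, 5, 23, 31, 27, 35, 10, 6, 20, 24, 32, 15, 0, 28, 17, 36, 11, 39, 2, 7, 21, 25, 33, 30, 19, 14, 16, 38, 1, 29, 18, 13, 37, 12]

rank→(start, suffix):
  0 → (3, 'aaaabaaaabbbababbabaaabaaabbaabaaabbb')
  1 → (8, 'aaaabbbababbabaaabaaabbaabaaabbb')
  2 → (4, 'aaabaaaabbbababbabaaabaaabbaabaaabbb')
  3 → (22, 'aaabaaabbaabaaabbb')
  4 → (26, 'aaabbaabaaabbb')
  5 → (34, 'aaabbb')
  6 → (9, 'aaabbbababbabaaabaaabbaabaaabbb')
  7 → (5, 'aabaaaabbbababbabaaabaaabbaabaaabbb')
  8 → (23, 'aabaaabbaabaaabbb')
  9 → (31, 'aabaaabbb')
  10 → (27, 'aabbaabaaabbb')
  11 → (35, 'aabbb')
  12 → (10, 'aabbbababbabaaabaaabbaabaaabbb')
  13 → (6, 'abaaaabbbababbabaaabaaabbaabaaabbb')
  14 → (20, 'abaaabaaabbaabaaabbb')
  15 → (24, 'abaaabbaabaaabbb')
  16 → (32, 'abaaabbb')
  17 → (15, 'ababbabaaabaaabbaabaaabbb')
  18 → (0, 'abbaaaabaaaabbbababbabaaabaaabbaabaaabbb')
  19 → (28, 'abbaabaaabbb')
  20 → (17, 'abbabaaabaaabbaabaaabbb')
  21 → (36, 'abbb')
  22 → (11, 'abbbababbabaaabaaabbaabaaabbb')
  23 → (39, 'b')
  24 → (2, 'baaaabaaaabbbababbabaaabaaabbaabaaabbb')
  25 → (7, 'baaaabbbababbabaaabaaabbaabaaabbb')
  26 → (21, 'baaabaaabbaabaaabbb')
  27 → (25, 'baaabbaabaaabbb')
  28 → (33, 'baaabbb')
  29 → (30, 'baabaaabbb')
  30 → (19, 'babaaabaaabbaabaaabbb')
  31 → (14, 'bababbabaaabaaabbaabaaabbb')
  32 → (16, 'babbabaaabaaabbaabaaabbb')
  33 → (38, 'bb')
  34 → (1, 'bbaaaabaaaabbbababbabaaabaaabbaabaaabbb')
  35 → (29, 'bbaabaaabbb')
  36 → (18, 'bbabaaabaaabbaabaaabbb')
  37 → (13, 'bbababbabaaabaaabbaabaaabbb')
  38 → (37, 'bbb')
  39 → (12, 'bbbababbabaaabaaabbaabaaabbb')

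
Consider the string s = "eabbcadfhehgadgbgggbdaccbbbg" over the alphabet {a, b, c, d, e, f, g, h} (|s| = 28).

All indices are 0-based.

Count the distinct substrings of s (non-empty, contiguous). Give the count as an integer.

sorted suffixes:
  #0 SA[0]=1  'abbcadfhehgadgbgggbdaccbbbg'
  #1 SA[1]=21  'accbbbg'
  #2 SA[2]=5  'adfhehgadgbgggbdaccbbbg'
  #3 SA[3]=12  'adgbgggbdaccbbbg'
  #4 SA[4]=24  'bbbg'
  #5 SA[5]=2  'bbcadfhehgadgbgggbdaccbbbg'
  #6 SA[6]=25  'bbg'
  #7 SA[7]=3  'bcadfhehgadgbgggbdaccbbbg'
  #8 SA[8]=19  'bdaccbbbg'
  #9 SA[9]=26  'bg'
  #10 SA[10]=15  'bgggbdaccbbbg'
  #11 SA[11]=4  'cadfhehgadgbgggbdaccbbbg'
  #12 SA[12]=23  'cbbbg'
  #13 SA[13]=22  'ccbbbg'
  #14 SA[14]=20  'daccbbbg'
  #15 SA[15]=6  'dfhehgadgbgggbdaccbbbg'
  #16 SA[16]=13  'dgbgggbdaccbbbg'
  #17 SA[17]=0  'eabbcadfhehgadgbgggbdaccbbbg'
  #18 SA[18]=9  'ehgadgbgggbdaccbbbg'
  #19 SA[19]=7  'fhehgadgbgggbdaccbbbg'
  #20 SA[20]=27  'g'
  #21 SA[21]=11  'gadgbgggbdaccbbbg'
  #22 SA[22]=18  'gbdaccbbbg'
  #23 SA[23]=14  'gbgggbdaccbbbg'
  #24 SA[24]=17  'ggbdaccbbbg'
  #25 SA[25]=16  'gggbdaccbbbg'
  #26 SA[26]=8  'hehgadgbgggbdaccbbbg'
  #27 SA[27]=10  'hgadgbgggbdaccbbbg'

SA = [1, 21, 5, 12, 24, 2, 25, 3, 19, 26, 15, 4, 23, 22, 20, 6, 13, 0, 9, 7, 27, 11, 18, 14, 17, 16, 8, 10]
i: (SA[i-1],SA[i]) lcp shared
  1: (1,21) 1 'a'
  2: (21,5) 1 'a'
  3: (5,12) 2 'ad'
  4: (12,24) 0 ''
  5: (24,2) 2 'bb'
  6: (2,25) 2 'bb'
  7: (25,3) 1 'b'
  8: (3,19) 1 'b'
  9: (19,26) 1 'b'
  10: (26,15) 2 'bg'
  11: (15,4) 0 ''
  12: (4,23) 1 'c'
  13: (23,22) 1 'c'
  14: (22,20) 0 ''
  15: (20,6) 1 'd'
  16: (6,13) 1 'd'
  17: (13,0) 0 ''
  18: (0,9) 1 'e'
  19: (9,7) 0 ''
  20: (7,27) 0 ''
  21: (27,11) 1 'g'
  22: (11,18) 1 'g'
  23: (18,14) 2 'gb'
  24: (14,17) 1 'g'
  25: (17,16) 2 'gg'
  26: (16,8) 0 ''
  27: (8,10) 1 'h'

n(n+1)/2 = 28·29/2 = 406
Σ LCP = 0 + 1 + 1 + 2 + 0 + 2 + 2 + 1 + 1 + 1 + 2 + 0 + 1 + 1 + 0 + 1 + 1 + 0 + 1 + 0 + 0 + 1 + 1 + 2 + 1 + 2 + 0 + 1 = 26
distinct = 406 − 26 = 380

380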